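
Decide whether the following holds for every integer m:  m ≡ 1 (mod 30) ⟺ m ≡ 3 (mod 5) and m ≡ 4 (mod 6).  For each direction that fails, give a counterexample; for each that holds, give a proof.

(⇒) fails and (⇐) fails.

(⇒) This fails: m = 1 gives 1 ≡ 1 (mod 30) but 1 ≡ 1 (mod 5), so the conjunction on the right does not hold.

(⇐) This fails: m = 28 satisfies both congruences on the right (28 ≡ 3 mod 5 and 28 ≡ 4 mod 6) yet 28 ≡ 28 (mod 30), not 1.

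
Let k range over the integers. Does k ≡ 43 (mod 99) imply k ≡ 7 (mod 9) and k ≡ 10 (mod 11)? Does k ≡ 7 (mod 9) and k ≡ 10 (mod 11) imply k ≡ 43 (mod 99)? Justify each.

(⇒) Suppose k ≡ 43 (mod 99); write k = 99j + 43. Since 9 ∣ 99, reducing mod 9 gives k ≡ 43 ≡ 7 (mod 9); since 11 ∣ 99, reducing mod 11 gives k ≡ 43 ≡ 10 (mod 11).

(⇐) Conversely, if k ≡ 7 (mod 9) and k ≡ 10 (mod 11), then by the Chinese remainder theorem k ≡ 43 (mod 99). This is exactly k ≡ 43 (mod 99).

Equivalent; both directions hold.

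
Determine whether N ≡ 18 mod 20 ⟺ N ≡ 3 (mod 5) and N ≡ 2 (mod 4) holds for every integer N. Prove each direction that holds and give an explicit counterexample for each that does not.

The biconditional holds.

[⇒] Suppose N ≡ 18 (mod 20); write N = 20j + 18. Since 5 ∣ 20, reducing mod 5 gives N ≡ 18 ≡ 3 (mod 5); since 4 ∣ 20, reducing mod 4 gives N ≡ 18 ≡ 2 (mod 4).

[⇐] Conversely, if N ≡ 3 (mod 5) and N ≡ 2 (mod 4), then by the Chinese remainder theorem N ≡ 18 (mod 20). This is exactly N ≡ 18 (mod 20).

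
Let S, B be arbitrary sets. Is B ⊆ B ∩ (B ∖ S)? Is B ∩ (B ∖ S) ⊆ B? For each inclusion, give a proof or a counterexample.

Only the reverse inclusion holds.

Forward inclusion. This inclusion fails. Take S = {1}, B = {1}; then 1 ∈ B but 1 ∉ B ∩ (B ∖ S).

Reverse inclusion. Let x ∈ B ∩ (B ∖ S). Then x ∈ B and x ∉ S, from which x ∈ B.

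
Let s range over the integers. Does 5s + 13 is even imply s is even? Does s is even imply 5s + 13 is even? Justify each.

Neither direction holds.

(⟹) This fails: s = 5 gives 5s + 13 = 38, which is even, but 5 is odd, not even.

(⟸) This also fails: s = 2 is even, but 5s + 13 = 23 is odd, not even.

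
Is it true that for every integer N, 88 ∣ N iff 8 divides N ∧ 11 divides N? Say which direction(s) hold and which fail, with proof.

Both directions hold.

(⇒) If 88 ∣ N, write N = 88q. Since 88 = 11·8, N = 8·(11q), so 8 ∣ N; and since 88 = 8·11, N = 11·(8q), so 11 ∣ N.

(⇐) Suppose 8 ∣ N and 11 ∣ N. Any common multiple of 8 and 11 is a multiple of their lcm; here gcd(8, 11) = 1, so lcm(8, 11) = 8·11 = 88, so 88 ∣ N.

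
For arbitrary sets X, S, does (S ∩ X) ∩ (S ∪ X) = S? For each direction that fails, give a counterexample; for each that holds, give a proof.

(⊆) holds; (⊇) fails.

Forward inclusion. Let x ∈ (S ∩ X) ∩ (S ∪ X). Then x ∈ X ∩ S, from which x ∈ S.

Reverse inclusion. This inclusion fails. Take X = ∅, S = {1}; then 1 ∈ S but 1 ∉ (S ∩ X) ∩ (S ∪ X).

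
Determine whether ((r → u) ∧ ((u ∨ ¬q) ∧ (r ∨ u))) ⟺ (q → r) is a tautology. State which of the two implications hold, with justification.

Neither direction holds.

Forward direction. This fails. Under u = T, q = T, r = F, the left side is true but the right side is false.

Converse. This fails. Under u = F, q = F, r = F, the left side is false but the right side is true.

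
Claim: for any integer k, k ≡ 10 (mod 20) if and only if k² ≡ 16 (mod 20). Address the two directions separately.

Neither implication holds.

Forward direction. This fails: take k = 10. Then 10 ≡ 10 (mod 20), but 10² = 100 ≡ 0 (mod 20), not 16.

Converse. This fails: take k = 4. Then 4² = 16 ≡ 16 (mod 20), yet 4 ≡ 4 (mod 20), not 10.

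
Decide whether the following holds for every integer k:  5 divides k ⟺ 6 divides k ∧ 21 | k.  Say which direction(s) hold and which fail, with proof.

(⇒) fails and (⇐) fails.

[⇒] This fails: take k = 5. Certainly 5 ∣ 5, but 6 ∤ 5.

[⇐] This fails: take k = 42. Both 6 ∣ 42 and 21 ∣ 42, yet 42 is not a multiple of 5 (since 42 = 8·5 + 2), so 5 ∤ 42.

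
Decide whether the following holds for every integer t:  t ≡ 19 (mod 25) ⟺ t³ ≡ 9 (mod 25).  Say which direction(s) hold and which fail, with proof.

Both directions hold; the statement is true.

(⇒) Suppose t ≡ 19 (mod 25). Write t = 25j + 19. Then (25j + 19)³ = 15625j³ + 35625j² + 27075j + 6859 = 25(625j³ + 1425j² + 1083j + 274) + 9, so t³ ≡ 9 (mod 25).

(⇐) Conversely, suppose t³ ≡ 9 (mod 25). The only residue r in {0, …, 24} with r³ ≡ 9 (mod 25) is r = 19, so t ≡ 19 (mod 25).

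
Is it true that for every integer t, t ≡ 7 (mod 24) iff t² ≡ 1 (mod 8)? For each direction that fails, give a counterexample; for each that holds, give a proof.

Not equivalent: only (⇒) holds.

(→) Suppose t ≡ 7 (mod 24). Then t² ≡ 7² = 49 (mod 24), and since 8 ∣ 24, also t² ≡ 1 (mod 8).

(←) This fails: take t = 1. Then 1² = 1 ≡ 1 (mod 8), yet 1 ≡ 1 (mod 24), not 7.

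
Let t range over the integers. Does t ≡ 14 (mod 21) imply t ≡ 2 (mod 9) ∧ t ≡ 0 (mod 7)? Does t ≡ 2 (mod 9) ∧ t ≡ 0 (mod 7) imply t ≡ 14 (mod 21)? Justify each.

[⇒] This fails: t = 35 gives 35 ≡ 14 (mod 21) but 35 ≡ 8 (mod 9), so the conjunction on the right does not hold.

[⇐] Conversely, if t ≡ 2 (mod 9) and t ≡ 0 (mod 7), then by the Chinese remainder theorem t ≡ 56 (mod 63). Since 56 ≡ 14 (mod 21) and 21 ∣ 63, we get t ≡ 14 (mod 21).

Not equivalent: only (⇐) holds.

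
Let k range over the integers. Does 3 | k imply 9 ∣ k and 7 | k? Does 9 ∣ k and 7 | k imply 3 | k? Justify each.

Forward direction. This fails: take k = 3. Certainly 3 ∣ 3, but 9 ∤ 3.

Converse. Suppose 9 ∣ k and 7 ∣ k. Any common multiple of 9 and 7 is a multiple of their lcm; here gcd(9, 7) = 1, so lcm(9, 7) = 9·7 = 63, so 63 ∣ k. Since 3 ∣ 63, it follows that 3 ∣ k.

Only the reverse direction holds.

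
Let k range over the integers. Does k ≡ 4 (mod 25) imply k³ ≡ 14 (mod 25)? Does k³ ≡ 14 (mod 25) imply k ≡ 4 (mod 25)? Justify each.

The biconditional holds.

(⟸) Suppose k³ ≡ 14 (mod 25). The only residue r in {0, …, 24} with r³ ≡ 14 (mod 25) is r = 4, so k ≡ 4 (mod 25).

(⟹) Suppose k ≡ 4 (mod 25). Write k = 25j + 4. Then (25j + 4)³ = 15625j³ + 7500j² + 1200j + 64 = 25(625j³ + 300j² + 48j + 2) + 14, so k³ ≡ 14 (mod 25).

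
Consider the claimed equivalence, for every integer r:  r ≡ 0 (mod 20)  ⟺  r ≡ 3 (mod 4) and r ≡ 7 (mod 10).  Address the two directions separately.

(→) This fails: r = 0 gives 0 ≡ 0 (mod 20) but 0 ≡ 0 (mod 4), so the conjunction on the right does not hold.

(←) This fails: r = 7 satisfies both congruences on the right (7 ≡ 3 mod 4 and 7 ≡ 7 mod 10) yet 7 ≡ 7 (mod 20), not 0.

(⇒) fails and (⇐) fails.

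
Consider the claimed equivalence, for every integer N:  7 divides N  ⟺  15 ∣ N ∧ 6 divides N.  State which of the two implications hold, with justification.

Both directions fail.

(⇒) This fails: take N = 7. Certainly 7 ∣ 7, but 15 ∤ 7.

(⇐) This fails: take N = 30. Both 15 ∣ 30 and 6 ∣ 30, yet 30 is not a multiple of 7 (since 30 = 4·7 + 2), so 7 ∤ 30.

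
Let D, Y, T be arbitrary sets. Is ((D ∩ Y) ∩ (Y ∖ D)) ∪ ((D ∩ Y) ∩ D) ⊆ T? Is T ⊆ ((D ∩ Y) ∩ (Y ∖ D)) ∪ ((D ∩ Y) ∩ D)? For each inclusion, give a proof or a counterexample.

Neither inclusion holds.

(⊆) This inclusion fails. Take D = {1}, Y = {1}, T = ∅; then 1 ∈ ((D ∩ Y) ∩ (Y ∖ D)) ∪ ((D ∩ Y) ∩ D) but 1 ∉ T.

(⊇) This inclusion fails. Take D = ∅, Y = ∅, T = {1}; then 1 ∈ T but 1 ∉ ((D ∩ Y) ∩ (Y ∖ D)) ∪ ((D ∩ Y) ∩ D).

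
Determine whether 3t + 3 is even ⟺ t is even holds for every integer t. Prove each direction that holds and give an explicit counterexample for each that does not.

Both directions fail.

(⟹) This fails: t = 7 gives 3t + 3 = 24, which is even, but 7 is odd, not even.

(⟸) This also fails: t = 6 is even, but 3t + 3 = 21 is odd, not even.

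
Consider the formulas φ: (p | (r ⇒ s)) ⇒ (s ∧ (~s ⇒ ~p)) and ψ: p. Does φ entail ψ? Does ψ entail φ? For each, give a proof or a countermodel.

(⇒) This fails. Under p = F, r = T, s = F, the left side is true but the right side is false.

(⇐) This fails. Under p = T, r = F, s = F, the left side is false but the right side is true.

Both directions fail.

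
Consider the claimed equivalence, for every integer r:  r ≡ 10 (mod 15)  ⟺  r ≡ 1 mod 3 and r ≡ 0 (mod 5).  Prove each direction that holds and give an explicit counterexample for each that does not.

(⇒) Suppose r ≡ 10 (mod 15); write r = 15j + 10. Since 3 ∣ 15, reducing mod 3 gives r ≡ 10 ≡ 1 (mod 3); since 5 ∣ 15, reducing mod 5 gives r ≡ 10 ≡ 0 (mod 5).

(⇐) Conversely, if r ≡ 1 (mod 3) and r ≡ 0 (mod 5), then by the Chinese remainder theorem r ≡ 10 (mod 15). This is exactly r ≡ 10 (mod 15).

Both directions hold; the statement is true.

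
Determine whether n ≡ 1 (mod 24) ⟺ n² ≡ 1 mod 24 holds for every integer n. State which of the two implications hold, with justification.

(⟹) Suppose n ≡ 1 (mod 24). Write n = 24j + 1. Then (24j + 1)² = 576j² + 48j + 1 = 24(24j² + 2j) + 1, so n² ≡ 1 (mod 24).

(⟸) This fails: take n = 5. Then 5² = 25 ≡ 1 (mod 24), yet 5 ≡ 5 (mod 24), not 1.

Only the forward implication holds.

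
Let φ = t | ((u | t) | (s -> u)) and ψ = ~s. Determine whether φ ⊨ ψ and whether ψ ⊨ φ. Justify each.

[⇐] Assume the antecedent. If s is true, the antecedent cannot hold. If s is false, t | ((u | t) | (s -> u)) reduces to true regardless of the other variables. Either way t | ((u | t) | (s -> u)) holds.

[⇒] This fails. Under s = T, t = T, u = F, the left side is true but the right side is false.

Only the reverse direction holds.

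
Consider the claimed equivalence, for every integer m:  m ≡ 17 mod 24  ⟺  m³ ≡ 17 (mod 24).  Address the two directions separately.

(→) Suppose m ≡ 17 mod 24. Write m = 24j + 17. Then (24j + 17)³ = 13824j³ + 29376j² + 20808j + 4913 = 24(576j³ + 1224j² + 867j + 204) + 17, so m³ ≡ 17 (mod 24).

(←) Conversely, suppose m³ ≡ 17 (mod 24). The only residue r in {0, …, 23} with r³ ≡ 17 (mod 24) is r = 17, so m ≡ 17 (mod 24).

Both directions hold.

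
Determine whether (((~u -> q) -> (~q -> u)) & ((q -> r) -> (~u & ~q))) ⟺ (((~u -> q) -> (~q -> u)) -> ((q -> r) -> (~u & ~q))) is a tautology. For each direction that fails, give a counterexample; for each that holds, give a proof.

Both directions hold; the statement is true.

[⇐] Assume the antecedent. If q is true, the antecedent forces (q = T, u = F, r = F) or (q = T, u = T, r = F), and the consequent holds there. If q is false, the antecedent forces (q = F, u = F, r = F) or (q = F, u = F, r = T), and the consequent holds there. Either way the consequent holds.

[⇒] Assume the antecedent. If q is true, the antecedent forces (q = T, u = F, r = F) or (q = T, u = T, r = F), and the consequent holds there. If q is false, the antecedent forces (q = F, u = F, r = F) or (q = F, u = F, r = T), and the consequent holds there. Either way the consequent holds.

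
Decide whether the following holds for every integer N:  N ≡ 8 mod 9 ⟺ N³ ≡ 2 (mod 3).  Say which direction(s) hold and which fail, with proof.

Only the forward implication holds.

[⇐] This fails: take N = 2. Then 2³ = 8 ≡ 2 (mod 3), yet 2 ≡ 2 (mod 9), not 8.

[⇒] Suppose N ≡ 8 (mod 9). Then N³ ≡ 8³ = 512 (mod 9), and since 3 ∣ 9, also N³ ≡ 2 (mod 3).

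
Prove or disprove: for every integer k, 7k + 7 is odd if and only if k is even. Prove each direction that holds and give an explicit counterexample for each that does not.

[⇐] Suppose k is even; write k = 2j. Then 7k + 7 = 7·(2j) + 7 = 2·7j + 7, which is odd.

[⇒] Suppose 7k + 7 is odd. Since 7 is odd, 7k and k have the same parity, so 7k + 7 ≡ k + 7 (mod 2). As 7 is odd, 7k + 7 is odd exactly when k is even. Thus k is even.

The biconditional holds.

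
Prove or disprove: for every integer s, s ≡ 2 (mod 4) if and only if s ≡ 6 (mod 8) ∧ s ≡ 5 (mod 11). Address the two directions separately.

Not equivalent: only (⇐) holds.

(→) This fails: s = 2 gives 2 ≡ 2 (mod 4) but 2 ≡ 2 (mod 8), so the conjunction on the right does not hold.

(←) Conversely, if s ≡ 6 (mod 8) and s ≡ 5 (mod 11), then by the Chinese remainder theorem s ≡ 38 (mod 88). Since 38 ≡ 2 (mod 4) and 4 ∣ 88, we get s ≡ 2 (mod 4).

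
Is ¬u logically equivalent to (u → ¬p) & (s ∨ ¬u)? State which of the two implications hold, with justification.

The forward direction holds; the converse fails.

(⇐) This fails. Under s = T, u = T, p = F, the left side is false but the right side is true.

(⇒) Assume the antecedent. If s is true, the antecedent forces (s = T, u = F, p = F) or (s = T, u = F, p = T), and (u → ¬p) & (s ∨ ¬u) holds there. If s is false, the antecedent forces (s = F, u = F, p = F) or (s = F, u = F, p = T), and (u → ¬p) & (s ∨ ¬u) holds there. Either way (u → ¬p) & (s ∨ ¬u) holds.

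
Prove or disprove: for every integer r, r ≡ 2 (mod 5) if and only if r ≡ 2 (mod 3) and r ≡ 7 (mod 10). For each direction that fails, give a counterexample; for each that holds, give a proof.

Forward direction. This fails: r = 2 gives 2 ≡ 2 (mod 5) but 2 ≡ 2 (mod 10), so the conjunction on the right does not hold.

Converse. If r ≡ 2 (mod 3) and r ≡ 7 (mod 10), then by the Chinese remainder theorem r ≡ 17 (mod 30). Since 17 ≡ 2 (mod 5) and 5 ∣ 30, we get r ≡ 2 (mod 5).

(⇒) fails; (⇐) holds.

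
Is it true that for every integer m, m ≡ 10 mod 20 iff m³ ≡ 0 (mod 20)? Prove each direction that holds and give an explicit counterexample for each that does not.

(←) This fails: take m = 0. Then 0³ = 0 ≡ 0 (mod 20), yet 0 ≡ 0 (mod 20), not 10.

(→) Suppose m ≡ 10 mod 20. Write m = 20j + 10. Then (20j + 10)³ = 8000j³ + 12000j² + 6000j + 1000 = 20(400j³ + 600j² + 300j + 50) + 0, so m³ ≡ 0 (mod 20).

Not equivalent: only (⇒) holds.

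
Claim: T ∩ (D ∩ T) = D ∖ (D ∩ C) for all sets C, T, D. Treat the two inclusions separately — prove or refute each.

(⊆) This inclusion fails. Take C = {1}, T = {1}, D = {1}; then 1 ∈ T ∩ (D ∩ T) but 1 ∉ D ∖ (D ∩ C).

(⊇) This inclusion fails. Take C = ∅, T = ∅, D = {1}; then 1 ∈ D ∖ (D ∩ C) but 1 ∉ T ∩ (D ∩ T).

Both inclusions fail.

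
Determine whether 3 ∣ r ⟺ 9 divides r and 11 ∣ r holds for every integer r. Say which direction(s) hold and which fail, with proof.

Converse. Suppose 9 ∣ r and 11 ∣ r. Any common multiple of 9 and 11 is a multiple of their lcm; here gcd(9, 11) = 1, so lcm(9, 11) = 9·11 = 99, so 99 ∣ r. Since 3 ∣ 99, it follows that 3 ∣ r.

Forward direction. This fails: take r = 3. Certainly 3 ∣ 3, but 9 ∤ 3.

The forward direction fails; the converse holds.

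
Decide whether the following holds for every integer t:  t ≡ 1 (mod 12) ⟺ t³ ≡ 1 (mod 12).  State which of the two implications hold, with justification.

Both implications hold.

[⇐] Suppose t³ ≡ 1 (mod 12). The only residue r in {0, …, 11} with r³ ≡ 1 (mod 12) is r = 1, so t ≡ 1 (mod 12).

[⇒] Suppose t ≡ 1 (mod 12). Write t = 12j + 1. Then (12j + 1)³ = 1728j³ + 432j² + 36j + 1 = 12(144j³ + 36j² + 3j) + 1, so t³ ≡ 1 (mod 12).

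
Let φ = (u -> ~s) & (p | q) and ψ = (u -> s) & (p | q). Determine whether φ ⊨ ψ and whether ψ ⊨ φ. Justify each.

(⇒) This fails. Under u = T, p = T, q = F, s = F, the left side is true but the right side is false.

(⇐) This fails. Under u = T, p = T, q = F, s = T, the left side is false but the right side is true.

Neither implication holds.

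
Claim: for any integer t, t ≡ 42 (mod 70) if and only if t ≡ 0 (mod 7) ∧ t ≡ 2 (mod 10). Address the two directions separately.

Both directions hold; the statement is true.

Forward direction. Suppose t ≡ 42 (mod 70); write t = 70j + 42. Since 7 ∣ 70, reducing mod 7 gives t ≡ 42 ≡ 0 (mod 7); since 10 ∣ 70, reducing mod 10 gives t ≡ 42 ≡ 2 (mod 10).

Converse. If t ≡ 0 (mod 7) and t ≡ 2 (mod 10), then by the Chinese remainder theorem t ≡ 42 (mod 70). This is exactly t ≡ 42 (mod 70).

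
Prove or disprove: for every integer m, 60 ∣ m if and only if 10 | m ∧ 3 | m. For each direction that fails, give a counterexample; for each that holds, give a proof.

[⇐] This fails: take m = 30. Both 10 ∣ 30 and 3 ∣ 30, yet 30 is not a multiple of 60 (since 30 = 0·60 + 30), so 60 ∤ 30.

[⇒] If 60 ∣ m, write m = 60q. Since 60 = 6·10, m = 10·(6q), so 10 ∣ m; and since 60 = 20·3, m = 3·(20q), so 3 ∣ m.

Not equivalent: only (⇒) holds.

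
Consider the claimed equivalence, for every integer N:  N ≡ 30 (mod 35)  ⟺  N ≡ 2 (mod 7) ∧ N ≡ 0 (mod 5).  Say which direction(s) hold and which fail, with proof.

(←) If N ≡ 2 (mod 7) and N ≡ 0 (mod 5), then by the Chinese remainder theorem N ≡ 30 (mod 35). This is exactly N ≡ 30 (mod 35).

(→) Suppose N ≡ 30 (mod 35); write N = 35j + 30. Since 7 ∣ 35, reducing mod 7 gives N ≡ 30 ≡ 2 (mod 7); since 5 ∣ 35, reducing mod 5 gives N ≡ 30 ≡ 0 (mod 5).

Both directions hold.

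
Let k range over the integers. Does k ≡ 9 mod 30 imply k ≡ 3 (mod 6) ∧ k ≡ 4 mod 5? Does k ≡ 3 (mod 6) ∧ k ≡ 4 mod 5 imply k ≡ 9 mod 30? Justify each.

Both directions hold; the statement is true.

(⇒) Suppose k ≡ 9 (mod 30); write k = 30j + 9. Since 6 ∣ 30, reducing mod 6 gives k ≡ 9 ≡ 3 (mod 6); since 5 ∣ 30, reducing mod 5 gives k ≡ 9 ≡ 4 (mod 5).

(⇐) Conversely, if k ≡ 3 (mod 6) and k ≡ 4 (mod 5), then by the Chinese remainder theorem k ≡ 9 (mod 30). This is exactly k ≡ 9 (mod 30).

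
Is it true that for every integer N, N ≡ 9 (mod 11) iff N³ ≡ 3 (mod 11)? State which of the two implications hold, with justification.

Forward direction. Suppose N ≡ 9 (mod 11). Write N = 11j + 9. Then (11j + 9)³ = 1331j³ + 3267j² + 2673j + 729 = 11(121j³ + 297j² + 243j + 66) + 3, so N³ ≡ 3 (mod 11).

Converse. For the converse, argue contrapositively. If N ≢ 9 (mod 11), then N is congruent to one of 0, 1, 2, 3, 4, 5, 6, 7, 8, 10 modulo 11, and these give N³ ≡ 0, 1, 8, 5, 9, 4, 7, 2, 6, 10 respectively — never 3.

Both implications hold.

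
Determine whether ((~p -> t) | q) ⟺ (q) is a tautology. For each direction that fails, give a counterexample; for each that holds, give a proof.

(⟸) Assume the antecedent. If p is true, (~p -> t) | q reduces to true regardless of the other variables. If p is false, the antecedent forces (p = F, q = T, t = F) or (p = F, q = T, t = T), and (~p -> t) | q holds there. Either way (~p -> t) | q holds.

(⟹) This fails. Under p = T, q = F, t = F, the left side is true but the right side is false.

The forward direction fails; the converse holds.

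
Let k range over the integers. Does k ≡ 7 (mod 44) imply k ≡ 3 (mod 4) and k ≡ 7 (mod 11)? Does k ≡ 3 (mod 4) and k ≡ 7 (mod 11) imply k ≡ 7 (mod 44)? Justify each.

(⇒) Suppose k ≡ 7 (mod 44); write k = 44j + 7. Since 4 ∣ 44, reducing mod 4 gives k ≡ 7 ≡ 3 (mod 4); since 11 ∣ 44, reducing mod 11 gives k ≡ 7 (mod 11).

(⇐) Conversely, if k ≡ 3 (mod 4) and k ≡ 7 (mod 11), then by the Chinese remainder theorem k ≡ 7 (mod 44). This is exactly k ≡ 7 (mod 44).

Both implications hold.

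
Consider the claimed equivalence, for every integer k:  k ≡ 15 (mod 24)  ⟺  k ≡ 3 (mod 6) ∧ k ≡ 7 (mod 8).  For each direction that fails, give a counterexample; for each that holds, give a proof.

Both directions hold.

(⇐) If k ≡ 3 (mod 6) and k ≡ 7 (mod 8), then by the Chinese remainder theorem k ≡ 15 (mod 24). This is exactly k ≡ 15 (mod 24).

(⇒) Suppose k ≡ 15 (mod 24); write k = 24j + 15. Since 6 ∣ 24, reducing mod 6 gives k ≡ 15 ≡ 3 (mod 6); since 8 ∣ 24, reducing mod 8 gives k ≡ 15 ≡ 7 (mod 8).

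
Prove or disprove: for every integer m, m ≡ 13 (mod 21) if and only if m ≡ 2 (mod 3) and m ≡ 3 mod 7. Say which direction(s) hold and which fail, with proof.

Forward direction. This fails: m = 13 gives 13 ≡ 13 (mod 21) but 13 ≡ 1 (mod 3), so the conjunction on the right does not hold.

Converse. This fails: m = 17 satisfies both congruences on the right (17 ≡ 2 mod 3 and 17 ≡ 3 mod 7) yet 17 ≡ 17 (mod 21), not 13.

Neither direction holds.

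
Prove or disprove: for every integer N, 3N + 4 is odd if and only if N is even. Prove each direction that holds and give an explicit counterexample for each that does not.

[⇒] This fails: N = 7 gives 3N + 4 = 25, which is odd, but 7 is odd, not even.

[⇐] This also fails: N = 0 is even, but 3N + 4 = 4 is even, not odd.

(⇒) fails and (⇐) fails.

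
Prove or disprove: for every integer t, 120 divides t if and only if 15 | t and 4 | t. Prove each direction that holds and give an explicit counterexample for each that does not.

(⇒) If 120 ∣ t, write t = 120q. Since 120 = 8·15, t = 15·(8q), so 15 ∣ t; and since 120 = 30·4, t = 4·(30q), so 4 ∣ t.

(⇐) This fails: take t = 60. Both 15 ∣ 60 and 4 ∣ 60, yet 60 is not a multiple of 120 (since 60 = 0·120 + 60), so 120 ∤ 60.

Only the forward direction holds.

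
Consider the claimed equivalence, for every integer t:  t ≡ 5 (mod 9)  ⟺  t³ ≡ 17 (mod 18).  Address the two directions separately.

Neither implication holds.

(⇒) This fails: take t = 14. Then 14 ≡ 5 (mod 9), but 14³ = 2744 ≡ 8 (mod 18), not 17.

(⇐) This fails: take t = 11. Then 11³ = 1331 ≡ 17 (mod 18), yet 11 ≡ 2 (mod 9), not 5.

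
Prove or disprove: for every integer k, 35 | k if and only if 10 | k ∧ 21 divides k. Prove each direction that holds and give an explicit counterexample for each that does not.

[⇒] This fails: take k = 35. Certainly 35 ∣ 35, but 10 ∤ 35.

[⇐] Suppose 10 ∣ k and 21 ∣ k. Any common multiple of 10 and 21 is a multiple of their lcm; here gcd(10, 21) = 1, so lcm(10, 21) = 10·21 = 210, so 210 ∣ k. Since 35 ∣ 210, it follows that 35 ∣ k.

Only the reverse direction holds.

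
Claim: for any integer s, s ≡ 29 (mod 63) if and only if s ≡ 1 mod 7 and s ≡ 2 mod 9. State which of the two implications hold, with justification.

The biconditional holds.

Forward direction. Suppose s ≡ 29 (mod 63); write s = 63j + 29. Since 7 ∣ 63, reducing mod 7 gives s ≡ 29 ≡ 1 (mod 7); since 9 ∣ 63, reducing mod 9 gives s ≡ 29 ≡ 2 (mod 9).

Converse. If s ≡ 1 (mod 7) and s ≡ 2 (mod 9), then by the Chinese remainder theorem s ≡ 29 (mod 63). This is exactly s ≡ 29 (mod 63).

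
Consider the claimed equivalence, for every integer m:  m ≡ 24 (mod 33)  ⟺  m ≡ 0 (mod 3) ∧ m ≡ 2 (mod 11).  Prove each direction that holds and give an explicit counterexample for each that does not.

(→) Suppose m ≡ 24 (mod 33); write m = 33j + 24. Since 3 ∣ 33, reducing mod 3 gives m ≡ 24 ≡ 0 (mod 3); since 11 ∣ 33, reducing mod 11 gives m ≡ 24 ≡ 2 (mod 11).

(←) Conversely, if m ≡ 0 (mod 3) and m ≡ 2 (mod 11), then by the Chinese remainder theorem m ≡ 24 (mod 33). This is exactly m ≡ 24 (mod 33).

Both implications hold.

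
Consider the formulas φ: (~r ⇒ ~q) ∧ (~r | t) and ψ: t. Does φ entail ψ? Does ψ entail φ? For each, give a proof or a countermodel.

(⟹) This fails. Under t = F, r = F, q = F, the left side is true but the right side is false.

(⟸) This fails. Under t = T, r = F, q = T, the left side is false but the right side is true.

Both directions fail.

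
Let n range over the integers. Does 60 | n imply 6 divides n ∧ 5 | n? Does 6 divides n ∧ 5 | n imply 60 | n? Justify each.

(→) If 60 ∣ n, write n = 60q. Since 60 = 10·6, n = 6·(10q), so 6 ∣ n; and since 60 = 12·5, n = 5·(12q), so 5 ∣ n.

(←) This fails: take n = 30. Both 6 ∣ 30 and 5 ∣ 30, yet 30 is not a multiple of 60 (since 30 = 0·60 + 30), so 60 ∤ 30.

Not equivalent: only (⇒) holds.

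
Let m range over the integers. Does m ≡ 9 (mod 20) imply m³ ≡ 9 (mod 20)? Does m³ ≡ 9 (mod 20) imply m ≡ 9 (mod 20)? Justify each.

(⟸) Suppose m³ ≡ 9 (mod 20). The only residue r in {0, …, 19} with r³ ≡ 9 (mod 20) is r = 9, so m ≡ 9 (mod 20).

(⟹) Suppose m ≡ 9 (mod 20). Write m = 20j + 9. Then (20j + 9)³ = 8000j³ + 10800j² + 4860j + 729 = 20(400j³ + 540j² + 243j + 36) + 9, so m³ ≡ 9 (mod 20).

Both directions hold.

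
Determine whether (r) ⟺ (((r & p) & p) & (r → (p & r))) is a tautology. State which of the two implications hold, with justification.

[⇒] This fails. Under r = T, p = F, the left side is true but the right side is false.

[⇐] Assume the antecedent. If r is true, r reduces to true regardless of the other variables. If r is false, the antecedent cannot hold. Either way r holds.

The forward direction fails; the converse holds.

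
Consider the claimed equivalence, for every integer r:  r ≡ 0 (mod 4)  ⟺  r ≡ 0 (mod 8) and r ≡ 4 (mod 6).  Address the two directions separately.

Converse. If r ≡ 0 (mod 8) and r ≡ 4 (mod 6), then by the Chinese remainder theorem r ≡ 16 (mod 24). Since 16 ≡ 0 (mod 4) and 4 ∣ 24, we get r ≡ 0 (mod 4).

Forward direction. This fails: r = 0 gives 0 ≡ 0 (mod 4) but 0 ≡ 0 (mod 6), so the conjunction on the right does not hold.

Only the reverse direction holds.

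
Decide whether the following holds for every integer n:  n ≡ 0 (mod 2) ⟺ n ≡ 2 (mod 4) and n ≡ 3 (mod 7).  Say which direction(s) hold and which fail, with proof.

Only the converse holds.

(⇒) This fails: n = 0 gives 0 ≡ 0 (mod 2) but 0 ≡ 0 (mod 4), so the conjunction on the right does not hold.

(⇐) Conversely, if n ≡ 2 (mod 4) and n ≡ 3 (mod 7), then by the Chinese remainder theorem n ≡ 10 (mod 28). Since 10 ≡ 0 (mod 2) and 2 ∣ 28, we get n ≡ 0 (mod 2).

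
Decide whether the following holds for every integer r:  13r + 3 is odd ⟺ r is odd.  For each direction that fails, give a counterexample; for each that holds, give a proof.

(⇒) fails and (⇐) fails.

(→) This fails: r = 0 gives 13r + 3 = 3, which is odd, but 0 is even, not odd.

(←) This also fails: r = 3 is odd, but 13r + 3 = 42 is even, not odd.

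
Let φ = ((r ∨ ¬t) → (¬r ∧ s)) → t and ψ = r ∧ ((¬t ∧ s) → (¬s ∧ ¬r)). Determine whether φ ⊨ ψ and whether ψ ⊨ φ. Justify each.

Only the reverse direction holds.

(⇐) Assume the antecedent. If t is true, ((r ∨ ¬t) → (¬r ∧ s)) → t reduces to true regardless of the other variables. If t is false, the antecedent forces (t = F, r = T, s = F), and ((r ∨ ¬t) → (¬r ∧ s)) → t holds there. Either way ((r ∨ ¬t) → (¬r ∧ s)) → t holds.

(⇒) This fails. Under t = F, r = F, s = F, the left side is true but the right side is false.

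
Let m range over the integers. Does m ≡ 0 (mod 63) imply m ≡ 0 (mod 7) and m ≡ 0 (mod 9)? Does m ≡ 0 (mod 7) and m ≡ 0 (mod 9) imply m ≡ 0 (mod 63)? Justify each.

Forward direction. Suppose m ≡ 0 (mod 63); write m = 63j + 0. Since 7 ∣ 63, reducing mod 7 gives m ≡ 0 (mod 7); since 9 ∣ 63, reducing mod 9 gives m ≡ 0 (mod 9).

Converse. If m ≡ 0 (mod 7) and m ≡ 0 (mod 9), then by the Chinese remainder theorem m ≡ 0 (mod 63). This is exactly m ≡ 0 (mod 63).

The biconditional holds.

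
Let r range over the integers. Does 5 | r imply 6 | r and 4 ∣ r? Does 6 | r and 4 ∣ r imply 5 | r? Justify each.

Neither implication holds.

(→) This fails: take r = 5. Certainly 5 ∣ 5, but 6 ∤ 5.

(←) This fails: take r = 12. Both 6 ∣ 12 and 4 ∣ 12, yet 12 is not a multiple of 5 (since 12 = 2·5 + 2), so 5 ∤ 12.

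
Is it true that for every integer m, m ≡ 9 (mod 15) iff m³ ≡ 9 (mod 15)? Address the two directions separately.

Both directions hold.

(→) Suppose m ≡ 9 (mod 15). Write m = 15j + 9. Then (15j + 9)³ = 3375j³ + 6075j² + 3645j + 729 = 15(225j³ + 405j² + 243j + 48) + 9, so m³ ≡ 9 (mod 15).

(←) Conversely, suppose m³ ≡ 9 (mod 15). The only residue r in {0, …, 14} with r³ ≡ 9 (mod 15) is r = 9, so m ≡ 9 (mod 15).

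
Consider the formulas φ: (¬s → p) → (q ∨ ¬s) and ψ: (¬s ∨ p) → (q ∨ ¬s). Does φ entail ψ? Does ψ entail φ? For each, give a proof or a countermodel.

(←) This fails. Under p = F, q = F, s = T, the left side is false but the right side is true.

(→) Assume the antecedent. If q is true, (¬s ∨ p) → (q ∨ ¬s) reduces to true regardless of the other variables. If q is false, the antecedent forces (p = F, q = F, s = F) or (p = T, q = F, s = F), and (¬s ∨ p) → (q ∨ ¬s) holds there. Either way (¬s ∨ p) → (q ∨ ¬s) holds.

Only the forward direction holds.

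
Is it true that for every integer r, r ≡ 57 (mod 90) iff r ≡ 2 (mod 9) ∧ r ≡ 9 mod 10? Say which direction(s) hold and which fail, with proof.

[⇒] This fails: r = 57 gives 57 ≡ 57 (mod 90) but 57 ≡ 3 (mod 9), so the conjunction on the right does not hold.

[⇐] This fails: r = 29 satisfies both congruences on the right (29 ≡ 2 mod 9 and 29 ≡ 9 mod 10) yet 29 ≡ 29 (mod 90), not 57.

Both directions fail.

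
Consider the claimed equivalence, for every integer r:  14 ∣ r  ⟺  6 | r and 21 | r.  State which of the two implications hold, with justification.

(→) This fails: take r = 14. Certainly 14 ∣ 14, but 6 ∤ 14.

(←) Suppose 6 ∣ r and 21 ∣ r. Any common multiple of 6 and 21 is a multiple of their lcm; here lcm(6, 21) = 6·21/gcd(6, 21) = 126/3 = 42, so 42 ∣ r. Since 14 ∣ 42, it follows that 14 ∣ r.

The forward direction fails; the converse holds.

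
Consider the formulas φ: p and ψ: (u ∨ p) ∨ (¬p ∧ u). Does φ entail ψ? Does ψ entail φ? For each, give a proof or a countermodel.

The forward direction holds; the converse fails.

(⇒) Assume the antecedent. If u is true, (u ∨ p) ∨ (¬p ∧ u) reduces to true regardless of the other variables. If u is false, the antecedent forces (u = F, p = T), and (u ∨ p) ∨ (¬p ∧ u) holds there. Either way (u ∨ p) ∨ (¬p ∧ u) holds.

(⇐) This fails. Under u = T, p = F, the left side is false but the right side is true.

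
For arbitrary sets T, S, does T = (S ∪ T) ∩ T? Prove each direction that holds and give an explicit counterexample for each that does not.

Forward inclusion. Let x ∈ T. Then either x ∈ T and x ∉ S; or x ∈ T ∩ S. In each case x ∈ (S ∪ T) ∩ T, so T ⊆ (S ∪ T) ∩ T.

Reverse inclusion. Let x ∈ (S ∪ T) ∩ T. Then either x ∈ T and x ∉ S; or x ∈ T ∩ S. In each case x ∈ T, so (S ∪ T) ∩ T ⊆ T.

Both inclusions hold; the sets are equal.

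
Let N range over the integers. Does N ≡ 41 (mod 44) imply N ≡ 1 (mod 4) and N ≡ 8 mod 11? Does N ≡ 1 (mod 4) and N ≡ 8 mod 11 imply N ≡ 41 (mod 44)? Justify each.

Both directions hold.

(←) If N ≡ 1 (mod 4) and N ≡ 8 (mod 11), then by the Chinese remainder theorem N ≡ 41 (mod 44). This is exactly N ≡ 41 (mod 44).

(→) Suppose N ≡ 41 (mod 44); write N = 44j + 41. Since 4 ∣ 44, reducing mod 4 gives N ≡ 41 ≡ 1 (mod 4); since 11 ∣ 44, reducing mod 11 gives N ≡ 41 ≡ 8 (mod 11).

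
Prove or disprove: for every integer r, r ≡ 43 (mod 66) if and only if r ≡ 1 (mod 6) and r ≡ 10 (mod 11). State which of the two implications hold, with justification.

Equivalent; both directions hold.

(⇐) If r ≡ 1 (mod 6) and r ≡ 10 (mod 11), then by the Chinese remainder theorem r ≡ 43 (mod 66). This is exactly r ≡ 43 (mod 66).

(⇒) Suppose r ≡ 43 (mod 66); write r = 66j + 43. Since 6 ∣ 66, reducing mod 6 gives r ≡ 43 ≡ 1 (mod 6); since 11 ∣ 66, reducing mod 11 gives r ≡ 43 ≡ 10 (mod 11).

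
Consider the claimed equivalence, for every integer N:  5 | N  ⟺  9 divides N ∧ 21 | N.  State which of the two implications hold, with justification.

Neither direction holds.

(⇒) This fails: take N = 5. Certainly 5 ∣ 5, but 9 ∤ 5.

(⇐) This fails: take N = 63. Both 9 ∣ 63 and 21 ∣ 63, yet 63 is not a multiple of 5 (since 63 = 12·5 + 3), so 5 ∤ 63.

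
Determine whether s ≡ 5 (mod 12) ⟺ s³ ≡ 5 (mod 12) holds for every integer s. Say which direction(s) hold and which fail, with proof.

The biconditional holds.

Forward direction. Suppose s ≡ 5 (mod 12). Write s = 12j + 5. Then (12j + 5)³ = 1728j³ + 2160j² + 900j + 125 = 12(144j³ + 180j² + 75j + 10) + 5, so s³ ≡ 5 (mod 12).

Converse. Suppose s³ ≡ 5 (mod 12). The only residue r in {0, …, 11} with r³ ≡ 5 (mod 12) is r = 5, so s ≡ 5 (mod 12).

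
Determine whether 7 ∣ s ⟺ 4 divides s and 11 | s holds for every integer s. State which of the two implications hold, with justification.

Neither implication holds.

(→) This fails: take s = 7. Certainly 7 ∣ 7, but 4 ∤ 7.

(←) This fails: take s = 44. Both 4 ∣ 44 and 11 ∣ 44, yet 44 is not a multiple of 7 (since 44 = 6·7 + 2), so 7 ∤ 44.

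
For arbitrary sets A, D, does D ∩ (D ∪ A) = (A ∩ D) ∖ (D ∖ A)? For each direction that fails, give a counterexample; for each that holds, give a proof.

Forward inclusion. This inclusion fails. Take A = ∅, D = {1}; then 1 ∈ D ∩ (D ∪ A) but 1 ∉ (A ∩ D) ∖ (D ∖ A).

Reverse inclusion. Let x ∈ (A ∩ D) ∖ (D ∖ A). Then x ∈ A ∩ D, from which x ∈ D ∩ (D ∪ A).

(⊆) fails; (⊇) holds.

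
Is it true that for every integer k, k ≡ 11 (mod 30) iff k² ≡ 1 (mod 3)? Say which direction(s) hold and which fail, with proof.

Only the forward implication holds.

[⇒] Suppose k ≡ 11 (mod 30). Then k² ≡ 11² = 121 (mod 30), and since 3 ∣ 30, also k² ≡ 1 (mod 3).

[⇐] This fails: take k = 1. Then 1² = 1 ≡ 1 (mod 3), yet 1 ≡ 1 (mod 30), not 11.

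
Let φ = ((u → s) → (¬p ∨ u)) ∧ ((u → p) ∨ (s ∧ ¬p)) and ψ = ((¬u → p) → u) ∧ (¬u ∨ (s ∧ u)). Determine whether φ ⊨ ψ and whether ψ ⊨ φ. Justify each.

Only the converse holds.

(⇒) This fails. Under p = T, s = F, u = T, the left side is true but the right side is false.

(⇐) Assume the antecedent. If u is true, the antecedent forces (p = F, s = T, u = T) or (p = T, s = T, u = T), and the consequent holds there. If u is false, the antecedent forces (p = F, s = F, u = F) or (p = F, s = T, u = F), and the consequent holds there. Either way the consequent holds.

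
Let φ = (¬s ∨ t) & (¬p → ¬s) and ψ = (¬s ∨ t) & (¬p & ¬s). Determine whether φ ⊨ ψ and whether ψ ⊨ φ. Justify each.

Only the reverse direction holds.

(⇒) This fails. Under s = F, t = F, p = T, the left side is true but the right side is false.

(⇐) Assume the antecedent. If s is true, the antecedent cannot hold. If s is false, (¬s ∨ t) & (¬p → ¬s) reduces to true regardless of the other variables. Either way (¬s ∨ t) & (¬p → ¬s) holds.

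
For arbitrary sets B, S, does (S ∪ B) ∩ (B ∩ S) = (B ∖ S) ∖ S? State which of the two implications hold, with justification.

Forward inclusion. This inclusion fails. Take B = {1}, S = {1}; then 1 ∈ (S ∪ B) ∩ (B ∩ S) but 1 ∉ (B ∖ S) ∖ S.

Reverse inclusion. This inclusion fails. Take B = {1}, S = ∅; then 1 ∈ (B ∖ S) ∖ S but 1 ∉ (S ∪ B) ∩ (B ∩ S).

Both inclusions fail.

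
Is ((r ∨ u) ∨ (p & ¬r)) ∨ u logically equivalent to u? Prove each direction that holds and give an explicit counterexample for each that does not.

Forward direction. This fails. Under u = F, r = T, p = F, the left side is true but the right side is false.

Converse. Assume the antecedent. If u is true, ((r ∨ u) ∨ (p & ¬r)) ∨ u reduces to true regardless of the other variables. If u is false, the antecedent cannot hold. Either way ((r ∨ u) ∨ (p & ¬r)) ∨ u holds.

Not equivalent: only (⇐) holds.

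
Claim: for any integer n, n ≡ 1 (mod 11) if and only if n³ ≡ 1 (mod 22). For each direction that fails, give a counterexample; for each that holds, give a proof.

Converse. The residues r modulo 22 with r³ ≡ 1 (mod 22) are exactly {1}, and each is ≡ 1 (mod 11).

Forward direction. This fails: take n = 12. Then 12 ≡ 1 (mod 11), but 12³ = 1728 ≡ 12 (mod 22), not 1.

Not equivalent: only (⇐) holds.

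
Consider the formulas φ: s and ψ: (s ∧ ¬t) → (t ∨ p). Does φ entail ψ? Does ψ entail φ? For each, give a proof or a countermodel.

[⇒] This fails. Under p = F, s = T, t = F, the left side is true but the right side is false.

[⇐] This fails. Under p = F, s = F, t = F, the left side is false but the right side is true.

Neither direction holds.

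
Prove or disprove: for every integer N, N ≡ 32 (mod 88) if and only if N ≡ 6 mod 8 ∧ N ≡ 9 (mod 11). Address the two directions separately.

(⇒) This fails: N = 32 gives 32 ≡ 32 (mod 88) but 32 ≡ 0 (mod 8), so the conjunction on the right does not hold.

(⇐) This fails: N = 86 satisfies both congruences on the right (86 ≡ 6 mod 8 and 86 ≡ 9 mod 11) yet 86 ≡ 86 (mod 88), not 32.

Both directions fail.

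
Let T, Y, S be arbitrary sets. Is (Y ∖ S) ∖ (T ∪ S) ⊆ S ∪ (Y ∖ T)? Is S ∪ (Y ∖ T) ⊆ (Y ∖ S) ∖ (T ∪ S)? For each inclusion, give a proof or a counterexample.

(⊇) This inclusion fails. Take T = ∅, Y = ∅, S = {1}; then 1 ∈ S ∪ (Y ∖ T) but 1 ∉ (Y ∖ S) ∖ (T ∪ S).

(⊆) Let x ∈ (Y ∖ S) ∖ (T ∪ S). Then x ∈ Y and x ∉ T, S, from which x ∈ S ∪ (Y ∖ T).

The sets are not equal: only the forward inclusion holds.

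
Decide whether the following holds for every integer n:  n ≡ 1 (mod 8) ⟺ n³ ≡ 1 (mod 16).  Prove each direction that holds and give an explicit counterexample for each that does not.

(⇒) fails; (⇐) holds.

[⇒] This fails: take n = 9. Then 9 ≡ 1 (mod 8), but 9³ = 729 ≡ 9 (mod 16), not 1.

[⇐] Conversely, the residues r modulo 16 with r³ ≡ 1 (mod 16) are exactly {1}, and each is ≡ 1 (mod 8).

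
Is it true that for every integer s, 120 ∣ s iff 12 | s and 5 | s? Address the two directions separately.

[⇒] If 120 ∣ s, write s = 120q. Since 120 = 10·12, s = 12·(10q), so 12 ∣ s; and since 120 = 24·5, s = 5·(24q), so 5 ∣ s.

[⇐] This fails: take s = 60. Both 12 ∣ 60 and 5 ∣ 60, yet 60 is not a multiple of 120 (since 60 = 0·120 + 60), so 120 ∤ 60.

The forward direction holds; the converse fails.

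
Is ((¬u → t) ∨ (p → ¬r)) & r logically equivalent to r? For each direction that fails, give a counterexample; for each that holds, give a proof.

(⟹) Assume the antecedent. If r is true, r reduces to true regardless of the other variables. If r is false, the antecedent cannot hold. Either way r holds.

(⟸) This fails. Under t = F, u = F, r = T, p = T, the left side is false but the right side is true.

(⇒) holds; (⇐) fails.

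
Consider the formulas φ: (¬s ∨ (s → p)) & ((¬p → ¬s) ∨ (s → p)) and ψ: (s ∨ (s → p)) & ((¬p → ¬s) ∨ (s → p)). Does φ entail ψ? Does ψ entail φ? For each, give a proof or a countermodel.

Forward direction. Assume the antecedent. If s is true, the antecedent forces (s = T, p = T), and the consequent holds there. If s is false, the consequent reduces to true regardless of the other variables. Either way the consequent holds.

Converse. Assume the antecedent. If s is true, the antecedent forces (s = T, p = T), and the consequent holds there. If s is false, the consequent reduces to true regardless of the other variables. Either way the consequent holds.

Both implications hold.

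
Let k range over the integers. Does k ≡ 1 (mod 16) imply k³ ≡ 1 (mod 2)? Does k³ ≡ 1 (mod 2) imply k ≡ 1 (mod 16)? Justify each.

Only the forward implication holds.

(⟹) Suppose k ≡ 1 (mod 16). Then k³ ≡ 1³ = 1 (mod 16), and since 2 ∣ 16, also k³ ≡ 1 (mod 2).

(⟸) This fails: take k = 3. Then 3³ = 27 ≡ 1 (mod 2), yet 3 ≡ 3 (mod 16), not 1.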